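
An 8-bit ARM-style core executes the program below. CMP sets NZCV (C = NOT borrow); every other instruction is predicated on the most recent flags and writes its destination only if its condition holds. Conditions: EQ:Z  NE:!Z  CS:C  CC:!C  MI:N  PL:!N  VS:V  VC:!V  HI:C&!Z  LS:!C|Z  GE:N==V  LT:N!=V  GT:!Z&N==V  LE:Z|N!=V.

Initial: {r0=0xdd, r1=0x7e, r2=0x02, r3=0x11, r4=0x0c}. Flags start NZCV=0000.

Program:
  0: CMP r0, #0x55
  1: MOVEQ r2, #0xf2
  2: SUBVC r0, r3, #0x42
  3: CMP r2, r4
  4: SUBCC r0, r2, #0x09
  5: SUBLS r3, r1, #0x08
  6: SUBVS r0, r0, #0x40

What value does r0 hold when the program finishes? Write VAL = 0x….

0: ✓ CMP  NZCV=1010
1: · MOVEQ
2: ✓ SUBVC  r0←0xcf
3: ✓ CMP  NZCV=1000
4: ✓ SUBCC  r0←0xf9
5: ✓ SUBLS  r3←0x76
6: · SUBVS

VAL = 0xf9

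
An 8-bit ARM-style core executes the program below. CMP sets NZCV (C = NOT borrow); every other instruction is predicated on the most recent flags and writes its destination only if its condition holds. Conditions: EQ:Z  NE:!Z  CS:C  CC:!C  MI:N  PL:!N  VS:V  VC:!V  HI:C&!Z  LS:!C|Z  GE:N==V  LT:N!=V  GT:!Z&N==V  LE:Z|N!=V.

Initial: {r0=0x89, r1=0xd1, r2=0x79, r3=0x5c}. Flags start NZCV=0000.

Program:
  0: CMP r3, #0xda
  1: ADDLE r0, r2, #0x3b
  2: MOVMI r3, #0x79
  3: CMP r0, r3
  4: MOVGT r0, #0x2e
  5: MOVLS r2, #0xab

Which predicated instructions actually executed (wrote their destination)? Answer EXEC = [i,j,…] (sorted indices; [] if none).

EXEC = [2]

[0] flags=1001 → (cmp)
[1] flags=1001 LE?F → skip
[2] flags=1001 MI?T → r3=0x79
[3] flags=0011 → (cmp)
[4] flags=0011 GT?F → skip
[5] flags=0011 LS?F → skip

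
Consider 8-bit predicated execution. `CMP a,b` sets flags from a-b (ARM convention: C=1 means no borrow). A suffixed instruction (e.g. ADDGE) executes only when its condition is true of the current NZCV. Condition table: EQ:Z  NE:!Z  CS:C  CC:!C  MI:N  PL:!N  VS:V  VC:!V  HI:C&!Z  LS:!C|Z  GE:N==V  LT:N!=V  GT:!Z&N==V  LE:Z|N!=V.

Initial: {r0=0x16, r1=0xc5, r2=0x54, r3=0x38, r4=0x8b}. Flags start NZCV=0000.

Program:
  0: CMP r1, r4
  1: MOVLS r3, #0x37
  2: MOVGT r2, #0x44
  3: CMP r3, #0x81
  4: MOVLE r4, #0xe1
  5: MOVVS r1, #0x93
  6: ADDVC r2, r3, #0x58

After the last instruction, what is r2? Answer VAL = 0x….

[0] flags=0010 → (cmp)
[1] flags=0010 LS?F → skip
[2] flags=0010 GT?T → r2=0x44
[3] flags=1001 → (cmp)
[4] flags=1001 LE?F → skip
[5] flags=1001 VS?T → r1=0x93
[6] flags=1001 VC?F → skip

VAL = 0x44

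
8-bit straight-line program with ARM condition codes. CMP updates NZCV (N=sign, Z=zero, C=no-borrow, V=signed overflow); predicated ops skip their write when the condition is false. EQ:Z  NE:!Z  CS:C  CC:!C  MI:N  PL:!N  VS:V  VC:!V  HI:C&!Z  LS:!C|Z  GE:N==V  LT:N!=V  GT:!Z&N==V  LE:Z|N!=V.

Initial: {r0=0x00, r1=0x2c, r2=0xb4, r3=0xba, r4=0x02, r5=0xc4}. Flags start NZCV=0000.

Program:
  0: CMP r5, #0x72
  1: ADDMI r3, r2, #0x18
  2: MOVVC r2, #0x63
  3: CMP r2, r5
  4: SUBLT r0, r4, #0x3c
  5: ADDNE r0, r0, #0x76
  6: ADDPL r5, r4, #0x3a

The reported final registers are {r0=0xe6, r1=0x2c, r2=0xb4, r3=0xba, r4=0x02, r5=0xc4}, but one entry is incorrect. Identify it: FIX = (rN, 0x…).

FIX = (r0, 0x3c)

0: ✓ CMP  NZCV=0011
1: · ADDMI
2: · MOVVC
3: ✓ CMP  NZCV=1000
4: ✓ SUBLT  r0←0xc6
5: ✓ ADDNE  r0←0x3c
6: · ADDPL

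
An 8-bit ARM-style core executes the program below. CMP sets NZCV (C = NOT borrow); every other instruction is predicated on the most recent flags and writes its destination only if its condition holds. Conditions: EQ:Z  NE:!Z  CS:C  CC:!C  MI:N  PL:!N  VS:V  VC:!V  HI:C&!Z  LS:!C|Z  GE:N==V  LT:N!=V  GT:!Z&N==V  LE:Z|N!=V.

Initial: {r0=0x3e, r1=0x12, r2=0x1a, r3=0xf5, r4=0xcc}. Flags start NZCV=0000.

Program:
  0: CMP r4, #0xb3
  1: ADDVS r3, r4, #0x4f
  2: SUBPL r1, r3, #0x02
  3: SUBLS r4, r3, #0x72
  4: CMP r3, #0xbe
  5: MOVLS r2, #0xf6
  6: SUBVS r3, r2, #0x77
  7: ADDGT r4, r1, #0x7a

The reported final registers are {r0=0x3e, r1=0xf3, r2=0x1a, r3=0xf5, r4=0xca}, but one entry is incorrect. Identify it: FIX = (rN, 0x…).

0: ✓ CMP  NZCV=0010
1: · ADDVS
2: ✓ SUBPL  r1←0xf3
3: · SUBLS
4: ✓ CMP  NZCV=0010
5: · MOVLS
6: · SUBVS
7: ✓ ADDGT  r4←0x6d

FIX = (r4, 0x6d)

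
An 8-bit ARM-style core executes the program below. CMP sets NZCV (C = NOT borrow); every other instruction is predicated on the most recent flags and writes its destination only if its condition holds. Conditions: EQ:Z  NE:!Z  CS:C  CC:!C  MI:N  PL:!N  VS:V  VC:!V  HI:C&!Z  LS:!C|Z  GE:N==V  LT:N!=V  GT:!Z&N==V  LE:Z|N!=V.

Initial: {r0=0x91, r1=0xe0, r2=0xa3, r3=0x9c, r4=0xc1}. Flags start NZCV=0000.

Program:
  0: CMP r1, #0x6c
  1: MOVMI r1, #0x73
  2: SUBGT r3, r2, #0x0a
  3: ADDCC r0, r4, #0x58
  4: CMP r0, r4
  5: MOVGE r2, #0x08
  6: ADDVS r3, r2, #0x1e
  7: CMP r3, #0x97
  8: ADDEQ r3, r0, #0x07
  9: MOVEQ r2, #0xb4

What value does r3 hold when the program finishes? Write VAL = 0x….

[0] flags=0011 → (cmp)
[1] flags=0011 MI?F → skip
[2] flags=0011 GT?F → skip
[3] flags=0011 CC?F → skip
[4] flags=1000 → (cmp)
[5] flags=1000 GE?F → skip
[6] flags=1000 VS?F → skip
[7] flags=0010 → (cmp)
[8] flags=0010 EQ?F → skip
[9] flags=0010 EQ?F → skip

VAL = 0x9c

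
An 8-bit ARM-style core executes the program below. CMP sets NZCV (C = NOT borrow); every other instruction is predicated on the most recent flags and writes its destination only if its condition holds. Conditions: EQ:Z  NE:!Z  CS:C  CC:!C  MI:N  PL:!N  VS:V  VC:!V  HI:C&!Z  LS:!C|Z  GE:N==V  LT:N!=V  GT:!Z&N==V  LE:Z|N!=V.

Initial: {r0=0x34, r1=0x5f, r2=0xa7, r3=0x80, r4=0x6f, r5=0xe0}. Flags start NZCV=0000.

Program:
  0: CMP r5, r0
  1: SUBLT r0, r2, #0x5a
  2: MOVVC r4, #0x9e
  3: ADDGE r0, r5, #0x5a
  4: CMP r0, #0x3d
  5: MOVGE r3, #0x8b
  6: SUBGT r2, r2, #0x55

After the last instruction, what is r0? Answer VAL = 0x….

[0] flags=1010 → (cmp)
[1] flags=1010 LT?T → r0=0x4d
[2] flags=1010 VC?T → r4=0x9e
[3] flags=1010 GE?F → skip
[4] flags=0010 → (cmp)
[5] flags=0010 GE?T → r3=0x8b
[6] flags=0010 GT?T → r2=0x52

VAL = 0x4d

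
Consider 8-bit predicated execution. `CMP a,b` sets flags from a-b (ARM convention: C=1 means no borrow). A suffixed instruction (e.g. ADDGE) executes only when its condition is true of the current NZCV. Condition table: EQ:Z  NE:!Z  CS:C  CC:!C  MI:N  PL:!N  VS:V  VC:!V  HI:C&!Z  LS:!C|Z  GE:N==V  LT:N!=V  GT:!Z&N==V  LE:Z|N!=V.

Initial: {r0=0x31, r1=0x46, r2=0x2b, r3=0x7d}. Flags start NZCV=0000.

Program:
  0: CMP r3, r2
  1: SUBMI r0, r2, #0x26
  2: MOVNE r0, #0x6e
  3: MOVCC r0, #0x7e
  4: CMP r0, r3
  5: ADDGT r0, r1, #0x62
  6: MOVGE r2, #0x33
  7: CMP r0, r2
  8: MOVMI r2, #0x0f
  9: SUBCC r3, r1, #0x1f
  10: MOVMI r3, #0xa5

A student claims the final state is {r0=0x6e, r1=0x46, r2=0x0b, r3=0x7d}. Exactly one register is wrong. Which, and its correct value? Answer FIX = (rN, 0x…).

[0] flags=0010 → (cmp)
[1] flags=0010 MI?F → skip
[2] flags=0010 NE?T → r0=0x6e
[3] flags=0010 CC?F → skip
[4] flags=1000 → (cmp)
[5] flags=1000 GT?F → skip
[6] flags=1000 GE?F → skip
[7] flags=0010 → (cmp)
[8] flags=0010 MI?F → skip
[9] flags=0010 CC?F → skip
[10] flags=0010 MI?F → skip

FIX = (r2, 0x2b)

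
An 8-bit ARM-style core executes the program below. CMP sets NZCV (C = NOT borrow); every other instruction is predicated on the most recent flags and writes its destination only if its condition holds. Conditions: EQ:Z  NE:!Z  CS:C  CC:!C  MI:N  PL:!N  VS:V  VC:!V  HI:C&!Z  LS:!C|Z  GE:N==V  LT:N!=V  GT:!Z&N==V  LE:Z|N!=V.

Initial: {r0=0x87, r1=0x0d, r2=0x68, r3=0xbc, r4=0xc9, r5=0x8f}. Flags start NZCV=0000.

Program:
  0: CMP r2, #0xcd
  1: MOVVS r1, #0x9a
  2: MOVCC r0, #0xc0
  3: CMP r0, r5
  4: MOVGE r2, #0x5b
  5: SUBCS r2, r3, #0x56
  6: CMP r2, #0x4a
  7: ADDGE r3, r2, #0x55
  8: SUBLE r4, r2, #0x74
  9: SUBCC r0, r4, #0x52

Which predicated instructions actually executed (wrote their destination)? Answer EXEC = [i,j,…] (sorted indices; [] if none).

0: ✓ CMP  NZCV=1001
1: ✓ MOVVS  r1←0x9a
2: ✓ MOVCC  r0←0xc0
3: ✓ CMP  NZCV=0010
4: ✓ MOVGE  r2←0x5b
5: ✓ SUBCS  r2←0x66
6: ✓ CMP  NZCV=0010
7: ✓ ADDGE  r3←0xbb
8: · SUBLE
9: · SUBCC

EXEC = [1,2,4,5,7]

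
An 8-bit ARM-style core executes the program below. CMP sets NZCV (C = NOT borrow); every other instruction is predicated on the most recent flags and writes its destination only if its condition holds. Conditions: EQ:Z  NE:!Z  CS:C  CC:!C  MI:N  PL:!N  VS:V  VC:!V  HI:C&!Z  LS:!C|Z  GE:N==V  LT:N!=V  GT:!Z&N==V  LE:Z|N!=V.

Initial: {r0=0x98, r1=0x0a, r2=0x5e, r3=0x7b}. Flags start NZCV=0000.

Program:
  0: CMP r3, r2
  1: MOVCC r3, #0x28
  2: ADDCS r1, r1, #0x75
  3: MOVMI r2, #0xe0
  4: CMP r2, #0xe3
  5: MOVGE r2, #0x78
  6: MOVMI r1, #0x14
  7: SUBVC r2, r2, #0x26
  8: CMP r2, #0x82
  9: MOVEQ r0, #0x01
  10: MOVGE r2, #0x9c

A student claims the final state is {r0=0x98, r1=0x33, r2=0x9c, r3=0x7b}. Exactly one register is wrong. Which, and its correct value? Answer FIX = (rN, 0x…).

FIX = (r1, 0x7f)

[0] flags=0010 → (cmp)
[1] flags=0010 CC?F → skip
[2] flags=0010 CS?T → r1=0x7f
[3] flags=0010 MI?F → skip
[4] flags=0000 → (cmp)
[5] flags=0000 GE?T → r2=0x78
[6] flags=0000 MI?F → skip
[7] flags=0000 VC?T → r2=0x52
[8] flags=1001 → (cmp)
[9] flags=1001 EQ?F → skip
[10] flags=1001 GE?T → r2=0x9c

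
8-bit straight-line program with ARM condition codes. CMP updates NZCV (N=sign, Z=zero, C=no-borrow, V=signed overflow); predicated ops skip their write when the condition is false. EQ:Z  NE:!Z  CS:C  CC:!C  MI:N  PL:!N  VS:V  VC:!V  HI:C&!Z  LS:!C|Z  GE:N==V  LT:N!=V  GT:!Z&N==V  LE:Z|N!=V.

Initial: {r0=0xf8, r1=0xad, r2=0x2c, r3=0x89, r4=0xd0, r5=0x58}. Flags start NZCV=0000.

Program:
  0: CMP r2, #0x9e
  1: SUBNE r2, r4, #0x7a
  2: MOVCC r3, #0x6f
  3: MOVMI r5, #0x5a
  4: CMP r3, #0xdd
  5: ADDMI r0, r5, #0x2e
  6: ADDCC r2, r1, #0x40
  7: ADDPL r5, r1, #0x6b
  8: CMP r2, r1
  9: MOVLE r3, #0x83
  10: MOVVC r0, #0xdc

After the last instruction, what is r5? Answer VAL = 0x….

0: ✓ CMP  NZCV=1001
1: ✓ SUBNE  r2←0x56
2: ✓ MOVCC  r3←0x6f
3: ✓ MOVMI  r5←0x5a
4: ✓ CMP  NZCV=1001
5: ✓ ADDMI  r0←0x88
6: ✓ ADDCC  r2←0xed
7: · ADDPL
8: ✓ CMP  NZCV=0010
9: · MOVLE
10: ✓ MOVVC  r0←0xdc

VAL = 0x5a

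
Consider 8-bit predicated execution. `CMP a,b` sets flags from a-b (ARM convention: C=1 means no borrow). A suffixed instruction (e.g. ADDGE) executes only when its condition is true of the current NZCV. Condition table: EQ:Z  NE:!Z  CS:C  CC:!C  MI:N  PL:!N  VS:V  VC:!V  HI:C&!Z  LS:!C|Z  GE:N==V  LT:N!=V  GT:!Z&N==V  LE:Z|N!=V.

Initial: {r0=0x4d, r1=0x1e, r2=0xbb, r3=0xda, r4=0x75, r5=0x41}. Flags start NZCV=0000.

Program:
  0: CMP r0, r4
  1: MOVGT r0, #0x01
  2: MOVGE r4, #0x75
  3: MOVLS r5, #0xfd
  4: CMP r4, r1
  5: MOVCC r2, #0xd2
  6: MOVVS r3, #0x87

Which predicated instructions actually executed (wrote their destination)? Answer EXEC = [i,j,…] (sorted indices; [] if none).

EXEC = [3]

0: ✓ CMP  NZCV=1000
1: · MOVGT
2: · MOVGE
3: ✓ MOVLS  r5←0xfd
4: ✓ CMP  NZCV=0010
5: · MOVCC
6: · MOVVS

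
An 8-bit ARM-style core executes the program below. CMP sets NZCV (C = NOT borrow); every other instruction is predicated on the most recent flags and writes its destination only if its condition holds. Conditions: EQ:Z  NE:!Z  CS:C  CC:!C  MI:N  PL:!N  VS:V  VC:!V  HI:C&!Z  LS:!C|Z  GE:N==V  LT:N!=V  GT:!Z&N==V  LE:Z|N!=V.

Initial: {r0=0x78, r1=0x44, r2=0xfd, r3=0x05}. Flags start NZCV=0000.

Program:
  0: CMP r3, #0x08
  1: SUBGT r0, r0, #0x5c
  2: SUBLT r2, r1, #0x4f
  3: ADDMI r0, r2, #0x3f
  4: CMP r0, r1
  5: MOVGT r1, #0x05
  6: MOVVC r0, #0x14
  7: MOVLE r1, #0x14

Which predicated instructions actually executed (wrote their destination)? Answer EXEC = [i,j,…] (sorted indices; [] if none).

[0] flags=1000 → (cmp)
[1] flags=1000 GT?F → skip
[2] flags=1000 LT?T → r2=0xf5
[3] flags=1000 MI?T → r0=0x34
[4] flags=1000 → (cmp)
[5] flags=1000 GT?F → skip
[6] flags=1000 VC?T → r0=0x14
[7] flags=1000 LE?T → r1=0x14

EXEC = [2,3,6,7]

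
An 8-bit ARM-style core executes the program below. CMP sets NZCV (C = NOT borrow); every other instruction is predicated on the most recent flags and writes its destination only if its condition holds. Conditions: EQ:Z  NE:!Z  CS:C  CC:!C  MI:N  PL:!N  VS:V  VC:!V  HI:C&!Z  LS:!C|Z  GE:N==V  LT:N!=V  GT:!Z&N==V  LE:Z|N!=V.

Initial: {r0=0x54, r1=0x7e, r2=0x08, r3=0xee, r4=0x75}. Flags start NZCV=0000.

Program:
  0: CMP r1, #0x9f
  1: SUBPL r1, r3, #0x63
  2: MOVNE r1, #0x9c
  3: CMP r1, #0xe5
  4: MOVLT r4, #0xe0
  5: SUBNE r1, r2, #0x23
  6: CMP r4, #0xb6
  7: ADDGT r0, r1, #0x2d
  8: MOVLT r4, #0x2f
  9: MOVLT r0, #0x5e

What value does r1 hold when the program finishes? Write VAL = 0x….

0: ✓ CMP  NZCV=1001
1: · SUBPL
2: ✓ MOVNE  r1←0x9c
3: ✓ CMP  NZCV=1000
4: ✓ MOVLT  r4←0xe0
5: ✓ SUBNE  r1←0xe5
6: ✓ CMP  NZCV=0010
7: ✓ ADDGT  r0←0x12
8: · MOVLT
9: · MOVLT

VAL = 0xe5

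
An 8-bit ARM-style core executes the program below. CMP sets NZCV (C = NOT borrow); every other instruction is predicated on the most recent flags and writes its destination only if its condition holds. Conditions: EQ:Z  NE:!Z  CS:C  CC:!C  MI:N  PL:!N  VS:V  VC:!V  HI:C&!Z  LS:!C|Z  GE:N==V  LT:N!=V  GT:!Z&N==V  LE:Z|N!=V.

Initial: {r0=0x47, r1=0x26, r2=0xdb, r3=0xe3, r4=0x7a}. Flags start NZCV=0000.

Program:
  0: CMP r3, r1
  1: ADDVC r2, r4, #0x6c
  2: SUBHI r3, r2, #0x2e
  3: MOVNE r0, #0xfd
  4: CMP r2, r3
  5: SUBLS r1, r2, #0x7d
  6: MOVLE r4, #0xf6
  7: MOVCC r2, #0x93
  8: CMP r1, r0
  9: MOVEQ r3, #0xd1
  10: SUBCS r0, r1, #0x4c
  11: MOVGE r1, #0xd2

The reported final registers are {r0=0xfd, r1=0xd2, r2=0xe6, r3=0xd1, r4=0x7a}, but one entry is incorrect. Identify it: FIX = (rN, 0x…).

[0] flags=1010 → (cmp)
[1] flags=1010 VC?T → r2=0xe6
[2] flags=1010 HI?T → r3=0xb8
[3] flags=1010 NE?T → r0=0xfd
[4] flags=0010 → (cmp)
[5] flags=0010 LS?F → skip
[6] flags=0010 LE?F → skip
[7] flags=0010 CC?F → skip
[8] flags=0000 → (cmp)
[9] flags=0000 EQ?F → skip
[10] flags=0000 CS?F → skip
[11] flags=0000 GE?T → r1=0xd2

FIX = (r3, 0xb8)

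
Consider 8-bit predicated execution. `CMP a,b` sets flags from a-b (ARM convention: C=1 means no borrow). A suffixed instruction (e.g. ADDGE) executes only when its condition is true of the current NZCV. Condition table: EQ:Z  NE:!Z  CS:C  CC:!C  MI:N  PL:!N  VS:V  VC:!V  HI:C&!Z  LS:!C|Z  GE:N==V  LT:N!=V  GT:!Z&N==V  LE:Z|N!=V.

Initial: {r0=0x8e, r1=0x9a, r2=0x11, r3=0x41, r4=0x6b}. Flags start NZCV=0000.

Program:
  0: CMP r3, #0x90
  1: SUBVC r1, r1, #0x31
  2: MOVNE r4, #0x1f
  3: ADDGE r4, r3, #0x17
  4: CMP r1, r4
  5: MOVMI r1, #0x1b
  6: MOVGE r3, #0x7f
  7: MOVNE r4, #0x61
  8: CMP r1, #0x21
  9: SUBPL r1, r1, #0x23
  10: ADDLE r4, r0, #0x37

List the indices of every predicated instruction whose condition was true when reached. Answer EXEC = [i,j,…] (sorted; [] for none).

EXEC = [2,3,7,9,10]

0: ✓ CMP  NZCV=1001
1: · SUBVC
2: ✓ MOVNE  r4←0x1f
3: ✓ ADDGE  r4←0x58
4: ✓ CMP  NZCV=0011
5: · MOVMI
6: · MOVGE
7: ✓ MOVNE  r4←0x61
8: ✓ CMP  NZCV=0011
9: ✓ SUBPL  r1←0x77
10: ✓ ADDLE  r4←0xc5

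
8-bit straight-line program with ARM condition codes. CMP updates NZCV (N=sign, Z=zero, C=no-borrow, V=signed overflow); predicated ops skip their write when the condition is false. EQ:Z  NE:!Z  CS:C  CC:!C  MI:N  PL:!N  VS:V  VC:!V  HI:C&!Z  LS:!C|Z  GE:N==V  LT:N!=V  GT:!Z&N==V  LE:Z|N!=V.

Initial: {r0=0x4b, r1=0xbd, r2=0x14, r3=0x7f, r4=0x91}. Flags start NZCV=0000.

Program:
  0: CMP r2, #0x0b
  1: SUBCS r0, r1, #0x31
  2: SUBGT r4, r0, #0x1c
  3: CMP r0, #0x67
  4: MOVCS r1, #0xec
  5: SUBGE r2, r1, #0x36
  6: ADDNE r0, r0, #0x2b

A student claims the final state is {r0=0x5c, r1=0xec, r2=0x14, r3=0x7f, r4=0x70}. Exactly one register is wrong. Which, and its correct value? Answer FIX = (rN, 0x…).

FIX = (r0, 0xb7)

[0] flags=0010 → (cmp)
[1] flags=0010 CS?T → r0=0x8c
[2] flags=0010 GT?T → r4=0x70
[3] flags=0011 → (cmp)
[4] flags=0011 CS?T → r1=0xec
[5] flags=0011 GE?F → skip
[6] flags=0011 NE?T → r0=0xb7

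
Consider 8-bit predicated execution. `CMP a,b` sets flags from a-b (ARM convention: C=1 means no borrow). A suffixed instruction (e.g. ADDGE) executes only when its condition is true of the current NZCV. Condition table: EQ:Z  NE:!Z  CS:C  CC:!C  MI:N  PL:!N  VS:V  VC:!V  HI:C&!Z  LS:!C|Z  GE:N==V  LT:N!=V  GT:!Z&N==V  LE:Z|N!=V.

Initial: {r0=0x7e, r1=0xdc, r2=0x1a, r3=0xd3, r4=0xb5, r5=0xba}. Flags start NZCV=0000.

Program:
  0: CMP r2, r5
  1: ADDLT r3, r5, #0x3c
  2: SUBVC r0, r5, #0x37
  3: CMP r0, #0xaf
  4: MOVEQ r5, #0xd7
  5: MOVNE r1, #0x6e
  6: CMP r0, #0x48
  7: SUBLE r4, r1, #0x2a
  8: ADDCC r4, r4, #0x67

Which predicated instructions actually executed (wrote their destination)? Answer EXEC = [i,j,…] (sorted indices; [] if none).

[0] flags=0000 → (cmp)
[1] flags=0000 LT?F → skip
[2] flags=0000 VC?T → r0=0x83
[3] flags=1000 → (cmp)
[4] flags=1000 EQ?F → skip
[5] flags=1000 NE?T → r1=0x6e
[6] flags=0011 → (cmp)
[7] flags=0011 LE?T → r4=0x44
[8] flags=0011 CC?F → skip

EXEC = [2,5,7]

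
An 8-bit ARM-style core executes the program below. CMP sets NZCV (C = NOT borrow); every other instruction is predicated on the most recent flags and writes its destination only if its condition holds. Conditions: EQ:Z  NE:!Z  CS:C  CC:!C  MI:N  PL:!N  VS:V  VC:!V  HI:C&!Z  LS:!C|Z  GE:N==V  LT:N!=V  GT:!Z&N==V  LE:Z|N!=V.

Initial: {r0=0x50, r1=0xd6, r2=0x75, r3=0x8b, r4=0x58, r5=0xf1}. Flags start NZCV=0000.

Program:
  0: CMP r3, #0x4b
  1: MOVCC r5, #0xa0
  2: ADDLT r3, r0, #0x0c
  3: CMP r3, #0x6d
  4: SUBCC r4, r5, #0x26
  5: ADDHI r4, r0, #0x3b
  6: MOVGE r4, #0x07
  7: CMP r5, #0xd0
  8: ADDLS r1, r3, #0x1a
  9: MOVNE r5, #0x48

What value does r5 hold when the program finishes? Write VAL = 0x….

VAL = 0x48

0: ✓ CMP  NZCV=0011
1: · MOVCC
2: ✓ ADDLT  r3←0x5c
3: ✓ CMP  NZCV=1000
4: ✓ SUBCC  r4←0xcb
5: · ADDHI
6: · MOVGE
7: ✓ CMP  NZCV=0010
8: · ADDLS
9: ✓ MOVNE  r5←0x48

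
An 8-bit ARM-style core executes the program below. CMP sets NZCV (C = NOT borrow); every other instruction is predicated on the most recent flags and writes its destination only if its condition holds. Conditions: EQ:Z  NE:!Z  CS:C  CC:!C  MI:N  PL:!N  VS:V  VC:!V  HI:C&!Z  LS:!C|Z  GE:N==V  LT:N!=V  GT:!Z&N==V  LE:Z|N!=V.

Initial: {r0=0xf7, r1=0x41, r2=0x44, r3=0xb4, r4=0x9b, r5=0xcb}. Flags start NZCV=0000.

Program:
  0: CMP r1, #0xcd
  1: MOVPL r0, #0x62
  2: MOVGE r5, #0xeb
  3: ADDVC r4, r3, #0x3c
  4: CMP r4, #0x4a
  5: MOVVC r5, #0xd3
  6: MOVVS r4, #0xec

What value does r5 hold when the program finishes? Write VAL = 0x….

[0] flags=0000 → (cmp)
[1] flags=0000 PL?T → r0=0x62
[2] flags=0000 GE?T → r5=0xeb
[3] flags=0000 VC?T → r4=0xf0
[4] flags=1010 → (cmp)
[5] flags=1010 VC?T → r5=0xd3
[6] flags=1010 VS?F → skip

VAL = 0xd3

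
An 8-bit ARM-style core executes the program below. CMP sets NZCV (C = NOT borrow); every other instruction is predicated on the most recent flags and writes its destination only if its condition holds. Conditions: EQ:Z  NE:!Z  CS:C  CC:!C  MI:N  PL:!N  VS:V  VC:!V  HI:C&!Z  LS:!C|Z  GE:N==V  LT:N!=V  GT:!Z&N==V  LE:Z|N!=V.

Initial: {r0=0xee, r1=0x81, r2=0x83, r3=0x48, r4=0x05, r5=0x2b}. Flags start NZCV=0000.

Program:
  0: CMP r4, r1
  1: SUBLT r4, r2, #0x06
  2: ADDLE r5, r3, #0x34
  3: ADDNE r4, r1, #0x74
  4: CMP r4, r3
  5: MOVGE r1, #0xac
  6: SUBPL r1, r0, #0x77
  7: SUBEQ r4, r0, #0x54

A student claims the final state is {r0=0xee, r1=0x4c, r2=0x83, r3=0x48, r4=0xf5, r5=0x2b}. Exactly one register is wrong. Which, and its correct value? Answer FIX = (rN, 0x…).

0: ✓ CMP  NZCV=1001
1: · SUBLT
2: · ADDLE
3: ✓ ADDNE  r4←0xf5
4: ✓ CMP  NZCV=1010
5: · MOVGE
6: · SUBPL
7: · SUBEQ

FIX = (r1, 0x81)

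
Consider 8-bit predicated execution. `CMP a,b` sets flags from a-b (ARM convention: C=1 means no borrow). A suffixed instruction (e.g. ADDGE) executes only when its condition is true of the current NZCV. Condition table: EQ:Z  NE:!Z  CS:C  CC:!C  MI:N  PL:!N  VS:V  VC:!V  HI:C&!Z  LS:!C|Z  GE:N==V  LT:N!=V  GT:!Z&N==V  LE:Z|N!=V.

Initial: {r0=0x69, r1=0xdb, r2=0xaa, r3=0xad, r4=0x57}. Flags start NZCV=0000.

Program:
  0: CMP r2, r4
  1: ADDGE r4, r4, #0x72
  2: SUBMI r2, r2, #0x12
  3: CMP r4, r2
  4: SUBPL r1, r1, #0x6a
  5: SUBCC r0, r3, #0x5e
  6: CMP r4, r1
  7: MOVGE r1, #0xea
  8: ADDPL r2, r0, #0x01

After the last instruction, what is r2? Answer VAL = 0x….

[0] flags=0011 → (cmp)
[1] flags=0011 GE?F → skip
[2] flags=0011 MI?F → skip
[3] flags=1001 → (cmp)
[4] flags=1001 PL?F → skip
[5] flags=1001 CC?T → r0=0x4f
[6] flags=0000 → (cmp)
[7] flags=0000 GE?T → r1=0xea
[8] flags=0000 PL?T → r2=0x50

VAL = 0x50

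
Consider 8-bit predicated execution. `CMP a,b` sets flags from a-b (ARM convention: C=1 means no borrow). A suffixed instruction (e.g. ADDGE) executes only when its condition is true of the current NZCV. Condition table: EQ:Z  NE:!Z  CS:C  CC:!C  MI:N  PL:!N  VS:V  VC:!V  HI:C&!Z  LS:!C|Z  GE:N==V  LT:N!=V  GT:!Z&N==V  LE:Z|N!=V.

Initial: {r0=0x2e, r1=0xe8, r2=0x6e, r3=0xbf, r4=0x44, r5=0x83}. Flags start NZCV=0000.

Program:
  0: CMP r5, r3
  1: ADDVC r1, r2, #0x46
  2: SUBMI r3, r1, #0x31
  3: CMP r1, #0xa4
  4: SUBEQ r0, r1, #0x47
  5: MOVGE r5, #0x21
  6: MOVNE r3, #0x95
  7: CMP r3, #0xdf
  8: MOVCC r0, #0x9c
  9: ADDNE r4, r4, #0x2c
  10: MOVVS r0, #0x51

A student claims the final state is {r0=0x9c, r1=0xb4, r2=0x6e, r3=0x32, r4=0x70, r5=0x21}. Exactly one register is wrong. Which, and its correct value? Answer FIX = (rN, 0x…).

FIX = (r3, 0x95)

[0] flags=1000 → (cmp)
[1] flags=1000 VC?T → r1=0xb4
[2] flags=1000 MI?T → r3=0x83
[3] flags=0010 → (cmp)
[4] flags=0010 EQ?F → skip
[5] flags=0010 GE?T → r5=0x21
[6] flags=0010 NE?T → r3=0x95
[7] flags=1000 → (cmp)
[8] flags=1000 CC?T → r0=0x9c
[9] flags=1000 NE?T → r4=0x70
[10] flags=1000 VS?F → skip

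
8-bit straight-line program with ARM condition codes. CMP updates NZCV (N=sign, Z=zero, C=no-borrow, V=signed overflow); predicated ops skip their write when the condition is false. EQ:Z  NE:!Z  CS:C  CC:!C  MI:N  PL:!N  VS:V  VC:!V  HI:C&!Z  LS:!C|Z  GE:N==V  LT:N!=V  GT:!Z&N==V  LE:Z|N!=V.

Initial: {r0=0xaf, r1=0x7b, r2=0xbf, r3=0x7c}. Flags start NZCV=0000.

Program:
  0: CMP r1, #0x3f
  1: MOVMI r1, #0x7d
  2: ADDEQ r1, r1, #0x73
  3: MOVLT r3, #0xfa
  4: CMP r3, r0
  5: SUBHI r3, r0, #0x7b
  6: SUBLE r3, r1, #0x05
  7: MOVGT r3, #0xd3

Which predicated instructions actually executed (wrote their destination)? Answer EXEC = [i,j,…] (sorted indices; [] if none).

EXEC = [7]

[0] flags=0010 → (cmp)
[1] flags=0010 MI?F → skip
[2] flags=0010 EQ?F → skip
[3] flags=0010 LT?F → skip
[4] flags=1001 → (cmp)
[5] flags=1001 HI?F → skip
[6] flags=1001 LE?F → skip
[7] flags=1001 GT?T → r3=0xd3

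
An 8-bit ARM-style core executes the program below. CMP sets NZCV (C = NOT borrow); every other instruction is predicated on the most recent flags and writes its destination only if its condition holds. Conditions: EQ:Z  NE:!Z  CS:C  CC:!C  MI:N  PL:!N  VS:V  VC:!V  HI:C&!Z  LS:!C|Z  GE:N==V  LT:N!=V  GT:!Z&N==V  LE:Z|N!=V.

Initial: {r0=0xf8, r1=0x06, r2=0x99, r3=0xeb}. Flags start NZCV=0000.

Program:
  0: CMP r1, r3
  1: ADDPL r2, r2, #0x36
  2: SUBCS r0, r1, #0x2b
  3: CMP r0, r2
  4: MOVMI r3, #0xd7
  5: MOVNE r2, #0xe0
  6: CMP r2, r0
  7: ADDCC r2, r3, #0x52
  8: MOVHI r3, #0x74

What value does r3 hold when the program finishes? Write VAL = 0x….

0: ✓ CMP  NZCV=0000
1: ✓ ADDPL  r2←0xcf
2: · SUBCS
3: ✓ CMP  NZCV=0010
4: · MOVMI
5: ✓ MOVNE  r2←0xe0
6: ✓ CMP  NZCV=1000
7: ✓ ADDCC  r2←0x3d
8: · MOVHI

VAL = 0xeb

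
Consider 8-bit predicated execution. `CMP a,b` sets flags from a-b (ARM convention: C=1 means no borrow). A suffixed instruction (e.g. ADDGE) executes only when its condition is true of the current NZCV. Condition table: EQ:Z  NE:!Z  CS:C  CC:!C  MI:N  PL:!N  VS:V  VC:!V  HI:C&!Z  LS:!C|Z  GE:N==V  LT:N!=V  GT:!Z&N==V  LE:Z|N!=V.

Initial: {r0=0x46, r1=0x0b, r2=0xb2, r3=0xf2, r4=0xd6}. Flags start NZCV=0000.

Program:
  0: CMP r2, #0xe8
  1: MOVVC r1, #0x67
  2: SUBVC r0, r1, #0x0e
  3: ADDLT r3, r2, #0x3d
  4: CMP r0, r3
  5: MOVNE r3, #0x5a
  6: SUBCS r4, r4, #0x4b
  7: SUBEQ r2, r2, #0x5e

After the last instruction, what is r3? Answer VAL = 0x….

VAL = 0x5a

0: ✓ CMP  NZCV=1000
1: ✓ MOVVC  r1←0x67
2: ✓ SUBVC  r0←0x59
3: ✓ ADDLT  r3←0xef
4: ✓ CMP  NZCV=0000
5: ✓ MOVNE  r3←0x5a
6: · SUBCS
7: · SUBEQ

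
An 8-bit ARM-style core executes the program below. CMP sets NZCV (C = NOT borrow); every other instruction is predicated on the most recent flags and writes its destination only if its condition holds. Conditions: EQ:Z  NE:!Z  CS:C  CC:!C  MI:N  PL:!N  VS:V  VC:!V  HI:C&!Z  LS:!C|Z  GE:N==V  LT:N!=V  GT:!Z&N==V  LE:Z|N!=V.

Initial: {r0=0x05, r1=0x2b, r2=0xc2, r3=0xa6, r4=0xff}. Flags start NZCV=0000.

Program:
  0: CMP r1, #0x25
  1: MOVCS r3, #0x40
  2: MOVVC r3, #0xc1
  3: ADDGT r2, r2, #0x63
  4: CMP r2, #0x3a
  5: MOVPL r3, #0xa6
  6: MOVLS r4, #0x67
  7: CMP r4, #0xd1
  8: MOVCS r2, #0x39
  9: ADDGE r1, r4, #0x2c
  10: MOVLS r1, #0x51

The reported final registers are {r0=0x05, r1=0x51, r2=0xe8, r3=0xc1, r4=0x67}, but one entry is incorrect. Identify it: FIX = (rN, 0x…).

FIX = (r2, 0x25)

[0] flags=0010 → (cmp)
[1] flags=0010 CS?T → r3=0x40
[2] flags=0010 VC?T → r3=0xc1
[3] flags=0010 GT?T → r2=0x25
[4] flags=1000 → (cmp)
[5] flags=1000 PL?F → skip
[6] flags=1000 LS?T → r4=0x67
[7] flags=1001 → (cmp)
[8] flags=1001 CS?F → skip
[9] flags=1001 GE?T → r1=0x93
[10] flags=1001 LS?T → r1=0x51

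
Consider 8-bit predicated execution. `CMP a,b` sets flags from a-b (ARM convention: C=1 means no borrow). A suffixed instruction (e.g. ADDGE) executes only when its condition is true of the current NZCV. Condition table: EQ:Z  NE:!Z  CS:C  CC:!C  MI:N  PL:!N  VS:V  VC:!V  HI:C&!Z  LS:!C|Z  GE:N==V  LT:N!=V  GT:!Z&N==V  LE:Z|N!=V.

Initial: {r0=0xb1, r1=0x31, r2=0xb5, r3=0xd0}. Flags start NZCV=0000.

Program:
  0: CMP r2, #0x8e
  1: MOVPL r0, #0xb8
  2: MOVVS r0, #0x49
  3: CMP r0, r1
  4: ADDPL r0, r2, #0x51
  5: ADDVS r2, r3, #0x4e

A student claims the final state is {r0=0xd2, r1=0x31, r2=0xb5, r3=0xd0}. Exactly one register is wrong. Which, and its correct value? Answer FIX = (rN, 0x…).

0: ✓ CMP  NZCV=0010
1: ✓ MOVPL  r0←0xb8
2: · MOVVS
3: ✓ CMP  NZCV=1010
4: · ADDPL
5: · ADDVS

FIX = (r0, 0xb8)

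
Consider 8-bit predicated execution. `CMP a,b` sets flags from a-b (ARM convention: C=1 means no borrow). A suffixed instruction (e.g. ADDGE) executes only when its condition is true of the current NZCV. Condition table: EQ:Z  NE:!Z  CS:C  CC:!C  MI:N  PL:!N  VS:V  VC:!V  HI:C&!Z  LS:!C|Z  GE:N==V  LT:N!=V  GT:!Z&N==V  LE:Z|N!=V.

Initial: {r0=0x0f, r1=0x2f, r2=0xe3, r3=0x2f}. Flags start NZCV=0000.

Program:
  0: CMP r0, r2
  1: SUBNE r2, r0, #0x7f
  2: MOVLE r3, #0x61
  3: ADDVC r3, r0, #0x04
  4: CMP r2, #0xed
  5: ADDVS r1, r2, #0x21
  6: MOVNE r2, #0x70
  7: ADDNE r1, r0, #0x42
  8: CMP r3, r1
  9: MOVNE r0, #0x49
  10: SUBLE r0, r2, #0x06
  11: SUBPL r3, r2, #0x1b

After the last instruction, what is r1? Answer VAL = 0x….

0: ✓ CMP  NZCV=0000
1: ✓ SUBNE  r2←0x90
2: · MOVLE
3: ✓ ADDVC  r3←0x13
4: ✓ CMP  NZCV=1000
5: · ADDVS
6: ✓ MOVNE  r2←0x70
7: ✓ ADDNE  r1←0x51
8: ✓ CMP  NZCV=1000
9: ✓ MOVNE  r0←0x49
10: ✓ SUBLE  r0←0x6a
11: · SUBPL

VAL = 0x51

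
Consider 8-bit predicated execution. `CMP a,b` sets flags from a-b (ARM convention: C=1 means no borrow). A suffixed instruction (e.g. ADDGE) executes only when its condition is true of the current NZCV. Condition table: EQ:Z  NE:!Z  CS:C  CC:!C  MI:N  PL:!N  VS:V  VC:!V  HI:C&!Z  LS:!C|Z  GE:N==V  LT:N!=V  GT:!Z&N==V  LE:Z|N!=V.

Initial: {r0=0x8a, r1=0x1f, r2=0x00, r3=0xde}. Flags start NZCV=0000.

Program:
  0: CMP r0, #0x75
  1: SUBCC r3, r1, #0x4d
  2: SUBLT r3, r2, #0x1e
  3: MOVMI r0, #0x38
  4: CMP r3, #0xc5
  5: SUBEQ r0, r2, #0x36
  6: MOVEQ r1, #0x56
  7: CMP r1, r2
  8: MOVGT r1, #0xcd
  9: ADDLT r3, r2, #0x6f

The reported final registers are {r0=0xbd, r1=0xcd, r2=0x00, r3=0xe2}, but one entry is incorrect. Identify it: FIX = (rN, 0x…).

FIX = (r0, 0x8a)

0: ✓ CMP  NZCV=0011
1: · SUBCC
2: ✓ SUBLT  r3←0xe2
3: · MOVMI
4: ✓ CMP  NZCV=0010
5: · SUBEQ
6: · MOVEQ
7: ✓ CMP  NZCV=0010
8: ✓ MOVGT  r1←0xcd
9: · ADDLT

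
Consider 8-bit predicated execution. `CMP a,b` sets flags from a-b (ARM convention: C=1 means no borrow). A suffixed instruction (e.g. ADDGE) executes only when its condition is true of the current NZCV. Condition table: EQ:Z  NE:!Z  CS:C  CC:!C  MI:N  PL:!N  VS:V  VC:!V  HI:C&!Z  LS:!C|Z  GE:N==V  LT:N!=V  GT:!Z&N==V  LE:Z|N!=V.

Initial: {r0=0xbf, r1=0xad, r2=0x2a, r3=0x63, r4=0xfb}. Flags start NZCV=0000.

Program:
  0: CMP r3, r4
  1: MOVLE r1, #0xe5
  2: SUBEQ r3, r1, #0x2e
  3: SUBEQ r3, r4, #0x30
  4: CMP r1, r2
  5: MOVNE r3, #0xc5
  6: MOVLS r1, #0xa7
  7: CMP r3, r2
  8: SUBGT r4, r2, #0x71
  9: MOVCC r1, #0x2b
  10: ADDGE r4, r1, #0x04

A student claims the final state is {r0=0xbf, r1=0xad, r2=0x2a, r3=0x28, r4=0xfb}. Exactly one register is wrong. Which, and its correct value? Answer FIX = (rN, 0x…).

0: ✓ CMP  NZCV=0000
1: · MOVLE
2: · SUBEQ
3: · SUBEQ
4: ✓ CMP  NZCV=1010
5: ✓ MOVNE  r3←0xc5
6: · MOVLS
7: ✓ CMP  NZCV=1010
8: · SUBGT
9: · MOVCC
10: · ADDGE

FIX = (r3, 0xc5)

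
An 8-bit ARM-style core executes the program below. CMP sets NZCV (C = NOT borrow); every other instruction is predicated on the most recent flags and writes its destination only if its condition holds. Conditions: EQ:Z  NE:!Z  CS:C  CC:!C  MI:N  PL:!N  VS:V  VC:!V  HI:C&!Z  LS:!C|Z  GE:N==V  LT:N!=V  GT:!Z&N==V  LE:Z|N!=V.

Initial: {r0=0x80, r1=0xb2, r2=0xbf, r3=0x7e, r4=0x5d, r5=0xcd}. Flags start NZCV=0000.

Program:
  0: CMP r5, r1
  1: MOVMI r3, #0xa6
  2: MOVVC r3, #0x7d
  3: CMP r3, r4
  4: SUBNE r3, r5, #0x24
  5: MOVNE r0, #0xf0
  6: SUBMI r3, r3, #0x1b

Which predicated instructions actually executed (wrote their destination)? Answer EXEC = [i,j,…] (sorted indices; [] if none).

EXEC = [2,4,5]

[0] flags=0010 → (cmp)
[1] flags=0010 MI?F → skip
[2] flags=0010 VC?T → r3=0x7d
[3] flags=0010 → (cmp)
[4] flags=0010 NE?T → r3=0xa9
[5] flags=0010 NE?T → r0=0xf0
[6] flags=0010 MI?F → skip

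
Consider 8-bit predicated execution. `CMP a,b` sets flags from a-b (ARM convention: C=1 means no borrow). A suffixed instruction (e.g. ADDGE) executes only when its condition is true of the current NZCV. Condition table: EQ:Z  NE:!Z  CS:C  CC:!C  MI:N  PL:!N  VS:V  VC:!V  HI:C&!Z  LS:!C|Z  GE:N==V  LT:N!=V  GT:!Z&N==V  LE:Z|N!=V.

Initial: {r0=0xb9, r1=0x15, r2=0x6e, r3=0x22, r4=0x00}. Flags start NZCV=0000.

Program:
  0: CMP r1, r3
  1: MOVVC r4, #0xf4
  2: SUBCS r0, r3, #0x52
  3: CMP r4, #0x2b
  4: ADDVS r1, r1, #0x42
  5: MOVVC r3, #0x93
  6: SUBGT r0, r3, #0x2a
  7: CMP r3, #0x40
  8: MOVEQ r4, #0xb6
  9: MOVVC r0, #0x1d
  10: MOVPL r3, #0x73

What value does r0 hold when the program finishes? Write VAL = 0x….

0: ✓ CMP  NZCV=1000
1: ✓ MOVVC  r4←0xf4
2: · SUBCS
3: ✓ CMP  NZCV=1010
4: · ADDVS
5: ✓ MOVVC  r3←0x93
6: · SUBGT
7: ✓ CMP  NZCV=0011
8: · MOVEQ
9: · MOVVC
10: ✓ MOVPL  r3←0x73

VAL = 0xb9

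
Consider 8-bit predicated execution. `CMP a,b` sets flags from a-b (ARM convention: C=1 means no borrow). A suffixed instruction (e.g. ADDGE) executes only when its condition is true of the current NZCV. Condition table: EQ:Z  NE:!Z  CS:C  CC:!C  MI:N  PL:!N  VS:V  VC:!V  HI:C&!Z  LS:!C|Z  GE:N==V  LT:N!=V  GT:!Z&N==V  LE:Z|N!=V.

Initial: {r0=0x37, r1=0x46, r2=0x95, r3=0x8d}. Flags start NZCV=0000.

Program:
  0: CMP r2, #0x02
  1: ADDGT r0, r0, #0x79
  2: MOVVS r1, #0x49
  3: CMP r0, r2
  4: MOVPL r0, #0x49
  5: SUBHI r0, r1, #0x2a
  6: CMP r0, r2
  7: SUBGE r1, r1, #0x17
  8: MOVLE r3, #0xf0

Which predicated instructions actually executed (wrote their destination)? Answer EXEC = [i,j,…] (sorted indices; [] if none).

[0] flags=1010 → (cmp)
[1] flags=1010 GT?F → skip
[2] flags=1010 VS?F → skip
[3] flags=1001 → (cmp)
[4] flags=1001 PL?F → skip
[5] flags=1001 HI?F → skip
[6] flags=1001 → (cmp)
[7] flags=1001 GE?T → r1=0x2f
[8] flags=1001 LE?F → skip

EXEC = [7]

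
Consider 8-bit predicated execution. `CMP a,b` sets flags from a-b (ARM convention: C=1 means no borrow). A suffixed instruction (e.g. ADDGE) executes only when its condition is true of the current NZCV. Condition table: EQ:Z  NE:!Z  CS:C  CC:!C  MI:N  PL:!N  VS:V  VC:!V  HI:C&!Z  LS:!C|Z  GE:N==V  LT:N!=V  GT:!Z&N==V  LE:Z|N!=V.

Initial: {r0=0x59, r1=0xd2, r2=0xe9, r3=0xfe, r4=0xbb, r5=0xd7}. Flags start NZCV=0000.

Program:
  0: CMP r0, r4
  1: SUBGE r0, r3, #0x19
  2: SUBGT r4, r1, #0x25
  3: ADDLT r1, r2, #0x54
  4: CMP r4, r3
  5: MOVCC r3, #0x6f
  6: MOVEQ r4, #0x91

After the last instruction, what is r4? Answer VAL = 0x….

VAL = 0xad

0: ✓ CMP  NZCV=1001
1: ✓ SUBGE  r0←0xe5
2: ✓ SUBGT  r4←0xad
3: · ADDLT
4: ✓ CMP  NZCV=1000
5: ✓ MOVCC  r3←0x6f
6: · MOVEQ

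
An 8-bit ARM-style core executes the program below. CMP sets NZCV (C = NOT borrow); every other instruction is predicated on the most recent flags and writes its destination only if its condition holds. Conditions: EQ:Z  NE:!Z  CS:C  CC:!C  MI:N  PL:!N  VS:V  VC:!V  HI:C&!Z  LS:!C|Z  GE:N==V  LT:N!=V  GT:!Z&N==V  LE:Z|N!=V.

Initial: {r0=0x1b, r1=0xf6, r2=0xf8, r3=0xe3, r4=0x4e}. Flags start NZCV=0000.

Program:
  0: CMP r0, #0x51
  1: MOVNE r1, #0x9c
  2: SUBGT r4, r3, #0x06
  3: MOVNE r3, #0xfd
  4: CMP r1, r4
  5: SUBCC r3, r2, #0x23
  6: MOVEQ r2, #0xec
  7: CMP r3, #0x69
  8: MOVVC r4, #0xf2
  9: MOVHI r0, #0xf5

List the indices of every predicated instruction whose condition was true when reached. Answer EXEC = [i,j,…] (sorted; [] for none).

EXEC = [1,3,8,9]

[0] flags=1000 → (cmp)
[1] flags=1000 NE?T → r1=0x9c
[2] flags=1000 GT?F → skip
[3] flags=1000 NE?T → r3=0xfd
[4] flags=0011 → (cmp)
[5] flags=0011 CC?F → skip
[6] flags=0011 EQ?F → skip
[7] flags=1010 → (cmp)
[8] flags=1010 VC?T → r4=0xf2
[9] flags=1010 HI?T → r0=0xf5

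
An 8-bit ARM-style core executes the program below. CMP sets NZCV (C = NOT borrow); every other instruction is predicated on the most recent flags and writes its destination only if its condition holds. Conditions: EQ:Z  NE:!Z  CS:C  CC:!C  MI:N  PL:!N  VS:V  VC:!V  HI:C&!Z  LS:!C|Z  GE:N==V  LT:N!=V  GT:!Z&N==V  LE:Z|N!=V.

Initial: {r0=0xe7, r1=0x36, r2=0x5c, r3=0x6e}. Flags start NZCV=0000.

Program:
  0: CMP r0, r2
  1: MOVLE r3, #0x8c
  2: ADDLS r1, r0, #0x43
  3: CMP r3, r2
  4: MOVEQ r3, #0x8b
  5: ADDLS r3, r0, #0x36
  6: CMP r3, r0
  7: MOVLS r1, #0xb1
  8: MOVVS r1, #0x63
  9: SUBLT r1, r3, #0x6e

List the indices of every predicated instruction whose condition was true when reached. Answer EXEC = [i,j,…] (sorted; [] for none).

EXEC = [1,7,9]

0: ✓ CMP  NZCV=1010
1: ✓ MOVLE  r3←0x8c
2: · ADDLS
3: ✓ CMP  NZCV=0011
4: · MOVEQ
5: · ADDLS
6: ✓ CMP  NZCV=1000
7: ✓ MOVLS  r1←0xb1
8: · MOVVS
9: ✓ SUBLT  r1←0x1e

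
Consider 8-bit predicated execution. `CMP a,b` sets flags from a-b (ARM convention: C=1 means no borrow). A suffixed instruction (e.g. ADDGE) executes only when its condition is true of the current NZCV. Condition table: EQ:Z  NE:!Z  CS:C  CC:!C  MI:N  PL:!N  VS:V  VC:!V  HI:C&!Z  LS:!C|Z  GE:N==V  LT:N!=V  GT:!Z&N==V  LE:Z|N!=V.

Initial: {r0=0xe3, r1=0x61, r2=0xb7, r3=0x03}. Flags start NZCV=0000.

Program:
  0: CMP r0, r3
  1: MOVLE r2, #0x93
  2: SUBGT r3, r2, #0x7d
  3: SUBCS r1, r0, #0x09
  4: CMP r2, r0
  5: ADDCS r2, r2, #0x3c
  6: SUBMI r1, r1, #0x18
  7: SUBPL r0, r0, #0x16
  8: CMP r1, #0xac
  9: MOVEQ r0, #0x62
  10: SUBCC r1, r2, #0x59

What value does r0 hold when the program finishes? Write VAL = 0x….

VAL = 0xe3

[0] flags=1010 → (cmp)
[1] flags=1010 LE?T → r2=0x93
[2] flags=1010 GT?F → skip
[3] flags=1010 CS?T → r1=0xda
[4] flags=1000 → (cmp)
[5] flags=1000 CS?F → skip
[6] flags=1000 MI?T → r1=0xc2
[7] flags=1000 PL?F → skip
[8] flags=0010 → (cmp)
[9] flags=0010 EQ?F → skip
[10] flags=0010 CC?F → skip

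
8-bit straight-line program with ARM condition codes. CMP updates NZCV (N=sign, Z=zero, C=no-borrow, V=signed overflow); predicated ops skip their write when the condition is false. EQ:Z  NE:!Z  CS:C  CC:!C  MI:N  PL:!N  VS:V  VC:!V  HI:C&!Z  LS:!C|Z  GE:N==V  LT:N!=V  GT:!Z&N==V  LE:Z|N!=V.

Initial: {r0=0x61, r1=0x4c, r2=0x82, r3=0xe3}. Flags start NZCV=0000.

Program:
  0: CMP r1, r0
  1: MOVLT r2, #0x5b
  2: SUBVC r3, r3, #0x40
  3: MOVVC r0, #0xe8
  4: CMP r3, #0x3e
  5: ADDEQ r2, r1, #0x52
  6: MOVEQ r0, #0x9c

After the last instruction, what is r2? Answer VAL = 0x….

[0] flags=1000 → (cmp)
[1] flags=1000 LT?T → r2=0x5b
[2] flags=1000 VC?T → r3=0xa3
[3] flags=1000 VC?T → r0=0xe8
[4] flags=0011 → (cmp)
[5] flags=0011 EQ?F → skip
[6] flags=0011 EQ?F → skip

VAL = 0x5b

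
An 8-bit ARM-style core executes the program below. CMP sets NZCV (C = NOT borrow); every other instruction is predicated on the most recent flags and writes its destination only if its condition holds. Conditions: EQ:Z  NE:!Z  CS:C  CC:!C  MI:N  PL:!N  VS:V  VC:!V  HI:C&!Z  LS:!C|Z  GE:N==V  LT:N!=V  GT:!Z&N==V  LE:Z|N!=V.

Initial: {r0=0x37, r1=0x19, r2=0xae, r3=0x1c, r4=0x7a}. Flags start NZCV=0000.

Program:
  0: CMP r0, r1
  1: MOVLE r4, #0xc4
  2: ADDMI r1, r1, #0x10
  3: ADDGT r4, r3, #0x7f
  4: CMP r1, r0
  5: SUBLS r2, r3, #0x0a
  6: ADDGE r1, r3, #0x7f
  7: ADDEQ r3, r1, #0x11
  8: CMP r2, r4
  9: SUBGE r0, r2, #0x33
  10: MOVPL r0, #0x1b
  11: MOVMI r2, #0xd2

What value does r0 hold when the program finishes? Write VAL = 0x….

VAL = 0x1b

0: ✓ CMP  NZCV=0010
1: · MOVLE
2: · ADDMI
3: ✓ ADDGT  r4←0x9b
4: ✓ CMP  NZCV=1000
5: ✓ SUBLS  r2←0x12
6: · ADDGE
7: · ADDEQ
8: ✓ CMP  NZCV=0000
9: ✓ SUBGE  r0←0xdf
10: ✓ MOVPL  r0←0x1b
11: · MOVMI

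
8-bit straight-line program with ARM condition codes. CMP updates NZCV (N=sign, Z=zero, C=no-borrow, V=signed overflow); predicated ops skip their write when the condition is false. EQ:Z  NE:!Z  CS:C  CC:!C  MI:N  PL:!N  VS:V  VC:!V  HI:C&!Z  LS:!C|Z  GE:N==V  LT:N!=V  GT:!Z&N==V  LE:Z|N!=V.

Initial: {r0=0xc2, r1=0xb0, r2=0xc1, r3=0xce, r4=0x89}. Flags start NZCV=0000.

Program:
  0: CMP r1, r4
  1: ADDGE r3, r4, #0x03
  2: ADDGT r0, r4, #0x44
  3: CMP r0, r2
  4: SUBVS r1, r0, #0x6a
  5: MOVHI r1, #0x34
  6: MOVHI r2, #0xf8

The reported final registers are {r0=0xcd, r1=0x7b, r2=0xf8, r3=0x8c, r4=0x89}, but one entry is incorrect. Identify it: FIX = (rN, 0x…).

FIX = (r1, 0x34)

[0] flags=0010 → (cmp)
[1] flags=0010 GE?T → r3=0x8c
[2] flags=0010 GT?T → r0=0xcd
[3] flags=0010 → (cmp)
[4] flags=0010 VS?F → skip
[5] flags=0010 HI?T → r1=0x34
[6] flags=0010 HI?T → r2=0xf8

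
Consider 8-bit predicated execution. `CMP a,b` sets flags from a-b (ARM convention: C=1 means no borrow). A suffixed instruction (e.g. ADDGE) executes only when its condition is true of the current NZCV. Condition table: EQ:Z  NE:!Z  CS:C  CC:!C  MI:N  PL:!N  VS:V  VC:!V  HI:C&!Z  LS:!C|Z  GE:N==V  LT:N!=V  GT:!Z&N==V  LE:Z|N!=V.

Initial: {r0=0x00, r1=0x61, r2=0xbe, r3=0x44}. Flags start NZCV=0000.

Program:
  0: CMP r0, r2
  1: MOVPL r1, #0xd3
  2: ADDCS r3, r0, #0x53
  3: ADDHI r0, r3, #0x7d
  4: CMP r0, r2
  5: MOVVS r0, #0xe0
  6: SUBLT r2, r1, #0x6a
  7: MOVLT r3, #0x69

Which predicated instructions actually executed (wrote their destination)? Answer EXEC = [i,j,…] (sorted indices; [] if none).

EXEC = [1]

[0] flags=0000 → (cmp)
[1] flags=0000 PL?T → r1=0xd3
[2] flags=0000 CS?F → skip
[3] flags=0000 HI?F → skip
[4] flags=0000 → (cmp)
[5] flags=0000 VS?F → skip
[6] flags=0000 LT?F → skip
[7] flags=0000 LT?F → skip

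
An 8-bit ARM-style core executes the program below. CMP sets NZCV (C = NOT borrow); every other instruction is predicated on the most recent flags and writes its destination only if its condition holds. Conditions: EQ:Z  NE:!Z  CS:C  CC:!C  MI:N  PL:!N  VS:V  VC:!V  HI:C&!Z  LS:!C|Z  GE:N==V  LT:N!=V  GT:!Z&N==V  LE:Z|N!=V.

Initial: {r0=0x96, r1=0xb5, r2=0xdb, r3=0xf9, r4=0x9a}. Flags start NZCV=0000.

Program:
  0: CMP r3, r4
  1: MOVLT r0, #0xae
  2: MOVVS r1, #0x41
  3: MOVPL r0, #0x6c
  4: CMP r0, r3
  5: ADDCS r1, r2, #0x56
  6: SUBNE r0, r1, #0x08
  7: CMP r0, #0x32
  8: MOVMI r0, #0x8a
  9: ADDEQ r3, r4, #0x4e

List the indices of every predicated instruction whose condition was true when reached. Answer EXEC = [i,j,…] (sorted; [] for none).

EXEC = [3,6]

0: ✓ CMP  NZCV=0010
1: · MOVLT
2: · MOVVS
3: ✓ MOVPL  r0←0x6c
4: ✓ CMP  NZCV=0000
5: · ADDCS
6: ✓ SUBNE  r0←0xad
7: ✓ CMP  NZCV=0011
8: · MOVMI
9: · ADDEQ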